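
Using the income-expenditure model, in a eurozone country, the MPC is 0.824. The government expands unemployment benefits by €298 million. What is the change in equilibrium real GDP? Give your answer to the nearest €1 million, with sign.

The transfer change shifts disposable income by +€298 million, so first-round consumption changes by c·ΔTR = 0.824 × (+€298 million) = +€245.552 million.
Expenditure multiplier = 1/(1 − MPC) = 1/(1 − 0.824) = 1/0.176 ≈ 5.682.
The transfer multiplier is c × k ≈ 4.682, so ΔY = k × (c·ΔTR) = (+€245.552 million) / 0.176 ≈ +€1,395 million.

+€1,395 million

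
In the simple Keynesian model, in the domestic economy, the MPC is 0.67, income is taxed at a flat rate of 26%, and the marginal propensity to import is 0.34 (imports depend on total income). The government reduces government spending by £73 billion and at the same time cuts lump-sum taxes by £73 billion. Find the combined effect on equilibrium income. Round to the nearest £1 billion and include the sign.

Expenditure multiplier = 1/(1 − c(1−t) + m) = 1/(1 − 0.67×0.74 + 0.34) = 1/0.8442 ≈ 1.185.
ΔG contributes k·ΔG = (−£73 billion) / 0.8442 ≈ −£86.5 billion.
ΔT of −£73 billion changes first-round spending by −c·ΔT = +£48.91 billion, contributing k·(−c·ΔT) = (+£48.91 billion) / 0.8442 ≈ +£57.9 billion.
Net ΔY = k(ΔG − c·ΔT) = (−£24.09 billion) / 0.8442 ≈ −£29 billion.

−£29 billion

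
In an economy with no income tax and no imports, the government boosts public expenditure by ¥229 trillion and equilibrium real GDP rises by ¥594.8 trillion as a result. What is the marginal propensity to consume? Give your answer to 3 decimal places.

0.615

Implied spending multiplier k = ΔY/ΔG = 594.8/229 ≈ 2.5974.
Since k = 1/(1 − MPC), MPC = 1 − 1/k = 1 − ΔG/ΔY = 1 − 229/594.8 ≈ 0.615.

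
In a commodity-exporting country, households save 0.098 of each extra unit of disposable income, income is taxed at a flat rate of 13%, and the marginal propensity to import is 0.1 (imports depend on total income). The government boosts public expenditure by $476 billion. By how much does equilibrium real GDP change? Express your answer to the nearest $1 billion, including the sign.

MPC = 1 − MPS = 1 − 0.098 = 0.902.
Expenditure multiplier = 1/(1 − c(1−t) + m) = 1/(1 − 0.902×0.87 + 0.1) = 1/0.31526 ≈ 3.172.
ΔY = k × ΔG = (+$476 billion) / 0.31526 ≈ +$1,510 billion.

+$1,510 billion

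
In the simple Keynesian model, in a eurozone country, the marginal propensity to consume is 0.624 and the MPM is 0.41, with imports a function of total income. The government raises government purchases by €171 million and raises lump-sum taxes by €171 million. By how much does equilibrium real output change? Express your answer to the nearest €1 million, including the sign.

+€82 million

Expenditure multiplier = 1/(1 − c + m) = 1/(1 − 0.624 + 0.41) = 1/0.786 ≈ 1.272.
ΔG contributes k·ΔG = (+€171 million) / 0.786 ≈ +€217.6 million.
ΔT of +€171 million changes first-round spending by −c·ΔT = −€106.704 million, contributing k·(−c·ΔT) = (−€106.704 million) / 0.786 ≈ −€135.8 million.
Net ΔY = k(ΔG − c·ΔT) = (+€64.296 million) / 0.786 ≈ +€82 million.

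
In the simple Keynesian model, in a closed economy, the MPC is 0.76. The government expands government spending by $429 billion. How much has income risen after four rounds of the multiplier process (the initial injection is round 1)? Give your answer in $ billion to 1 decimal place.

Round 1 adds ΔG = $429 billion; each later round is MPC = 0.76 times the previous.
After 4 rounds: 429 + 326.04 + 247.7904 + 188.320704 = ΔG·(1 − c^4)/(1 − c) = 429 × (1 − 0.33362176)/0.24 ≈ $1,191.2 billion.

$1,191.2 billion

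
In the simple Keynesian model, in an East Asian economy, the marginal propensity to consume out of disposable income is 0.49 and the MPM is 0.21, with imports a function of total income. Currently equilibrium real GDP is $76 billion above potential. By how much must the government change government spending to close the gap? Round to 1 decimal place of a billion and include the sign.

−$54.7 billion

Spending multiplier = 1/(1 − c + m) = 1/(1 − 0.49 + 0.21) = 1/0.72 ≈ 1.389.
Need ΔY = −$76 billion, so ΔG = ΔY/k = (−$76 billion) × 0.72 ≈ −$54.7 billion.
The government should cut government spending by $54.7 billion.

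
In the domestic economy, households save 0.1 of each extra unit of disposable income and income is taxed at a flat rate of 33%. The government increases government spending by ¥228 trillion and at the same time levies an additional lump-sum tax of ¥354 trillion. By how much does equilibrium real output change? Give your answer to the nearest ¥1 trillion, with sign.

−¥228 trillion

MPC = 1 − MPS = 1 − 0.1 = 0.9.
Expenditure multiplier = 1/(1 − c(1−t)) = 1/(1 − 0.9×0.67) = 1/0.397 ≈ 2.519.
ΔG contributes k·ΔG = (+¥228 trillion) / 0.397 ≈ +¥574.3 trillion.
ΔT of +¥354 trillion changes first-round spending by −c·ΔT = −¥318.6 trillion, contributing k·(−c·ΔT) = (−¥318.6 trillion) / 0.397 ≈ −¥802.5 trillion.
Net ΔY = k(ΔG − c·ΔT) = (−¥90.6 trillion) / 0.397 ≈ −¥228 trillion.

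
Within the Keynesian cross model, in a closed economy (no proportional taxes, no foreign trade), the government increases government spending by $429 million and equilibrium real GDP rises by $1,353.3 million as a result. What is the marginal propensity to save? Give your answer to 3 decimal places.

Implied spending multiplier k = ΔY/ΔG = 1,353.3/429 ≈ 3.1545.
Since k = 1/(1 − MPC), MPC = 1 − 1/k = 1 − ΔG/ΔY = 1 − 429/1,353.3 ≈ 0.683.
MPS = 1 − MPC = 0.317.

0.317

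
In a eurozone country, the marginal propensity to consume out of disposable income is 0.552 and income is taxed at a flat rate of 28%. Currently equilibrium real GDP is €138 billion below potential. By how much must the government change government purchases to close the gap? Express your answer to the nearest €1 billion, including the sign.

+€83 billion

Spending multiplier = 1/(1 − c(1−t)) = 1/(1 − 0.552×0.72) = 1/0.60256 ≈ 1.66.
Need ΔY = +€138 billion, so ΔG = ΔY/k = (+€138 billion) × 0.60256 ≈ +€83 billion.
The government should increase government purchases by €83 billion.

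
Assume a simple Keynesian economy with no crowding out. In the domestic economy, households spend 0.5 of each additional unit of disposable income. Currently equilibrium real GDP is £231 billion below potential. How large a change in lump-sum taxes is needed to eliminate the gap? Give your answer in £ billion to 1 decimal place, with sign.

−£231.0 billion

Spending multiplier = 1/(1 − MPC) = 1/(1 − 0.5) = 1/0.5 = 2.
Tax multiplier = −c·k = −0.5/0.5 = −1. Need ΔY = +£231 billion, so ΔT = ΔY/(−c·k) = −(+£231 billion) × 0.5 / 0.5 = −£231 billion.
The government should cut lump-sum taxes by £231 billion.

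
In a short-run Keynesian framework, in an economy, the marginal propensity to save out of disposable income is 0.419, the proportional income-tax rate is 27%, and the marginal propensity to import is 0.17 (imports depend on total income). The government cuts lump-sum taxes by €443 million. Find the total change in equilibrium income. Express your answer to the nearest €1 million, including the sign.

+€345 million

MPC = 1 − MPS = 1 − 0.419 = 0.581.
A lump-sum tax change of −€443 million shifts disposable income by +€443 million; first-round consumption changes by −c × ΔT = −0.581 × (−€443 million) = +€257.383 million.
Expenditure multiplier = 1/(1 − c(1−t) + m) = 1/(1 − 0.581×0.73 + 0.17) = 1/0.74587 ≈ 1.341.
The tax multiplier is −c × k ≈ −0.779, so ΔY = k × (−c·ΔT) = (+€257.383 million) / 0.74587 ≈ +€345 million.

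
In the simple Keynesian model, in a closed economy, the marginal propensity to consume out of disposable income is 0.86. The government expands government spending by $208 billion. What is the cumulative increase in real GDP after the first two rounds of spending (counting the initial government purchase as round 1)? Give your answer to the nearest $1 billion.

$387 billion

Round 1 adds ΔG = $208 billion; each later round is MPC = 0.86 times the previous.
After 2 rounds: 208 + 178.88 = ΔG·(1 − c^2)/(1 − c) = 208 × (1 − 0.7396)/0.14 ≈ $387 billion.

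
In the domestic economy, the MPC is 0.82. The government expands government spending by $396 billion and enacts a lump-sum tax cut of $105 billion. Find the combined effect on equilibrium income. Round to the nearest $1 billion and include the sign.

+$2,678 billion

Expenditure multiplier = 1/(1 − MPC) = 1/(1 − 0.82) = 1/0.18 ≈ 5.556.
ΔG contributes k·ΔG = (+$396 billion) / 0.18 = +$2,200 billion.
ΔT of −$105 billion changes first-round spending by −c·ΔT = +$86.1 billion, contributing k·(−c·ΔT) = (+$86.1 billion) / 0.18 ≈ +$478.3 billion.
Net ΔY = k(ΔG − c·ΔT) = (+$482.1 billion) / 0.18 ≈ +$2,678 billion.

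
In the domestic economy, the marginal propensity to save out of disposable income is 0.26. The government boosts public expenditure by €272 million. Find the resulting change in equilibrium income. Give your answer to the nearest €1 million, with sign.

MPC = 1 − MPS = 1 − 0.26 = 0.74.
Expenditure multiplier = 1/(1 − MPC) = 1/(1 − 0.74) = 1/0.26 ≈ 3.846.
ΔY = k × ΔG = (+€272 million) / 0.26 ≈ +€1,046 million.

+€1,046 million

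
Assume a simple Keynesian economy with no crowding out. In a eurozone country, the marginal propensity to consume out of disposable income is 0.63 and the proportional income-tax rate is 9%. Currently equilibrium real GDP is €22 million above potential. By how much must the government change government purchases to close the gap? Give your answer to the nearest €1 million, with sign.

−€9 million

Spending multiplier = 1/(1 − c(1−t)) = 1/(1 − 0.63×0.91) = 1/0.4267 ≈ 2.344.
Need ΔY = −€22 million, so ΔG = ΔY/k = (−€22 million) × 0.4267 ≈ −€9 million.
The government should cut government purchases by €9 million.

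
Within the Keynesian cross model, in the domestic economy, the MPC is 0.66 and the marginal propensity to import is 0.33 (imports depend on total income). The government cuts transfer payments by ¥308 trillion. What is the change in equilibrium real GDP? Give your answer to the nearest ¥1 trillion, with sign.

The transfer change shifts disposable income by −¥308 trillion, so first-round consumption changes by c·ΔTR = 0.66 × (−¥308 trillion) = −¥203.28 trillion.
Expenditure multiplier = 1/(1 − c + m) = 1/(1 − 0.66 + 0.33) = 1/0.67 ≈ 1.493.
The transfer multiplier is c × k ≈ 0.985, so ΔY = k × (c·ΔTR) = (−¥203.28 trillion) / 0.67 ≈ −¥303 trillion.

−¥303 trillion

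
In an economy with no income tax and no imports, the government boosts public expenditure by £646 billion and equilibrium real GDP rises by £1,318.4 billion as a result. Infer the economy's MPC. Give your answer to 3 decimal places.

0.510

Implied spending multiplier k = ΔY/ΔG = 1,318.4/646 ≈ 2.0409.
Since k = 1/(1 − MPC), MPC = 1 − 1/k = 1 − ΔG/ΔY = 1 − 646/1,318.4 ≈ 0.510.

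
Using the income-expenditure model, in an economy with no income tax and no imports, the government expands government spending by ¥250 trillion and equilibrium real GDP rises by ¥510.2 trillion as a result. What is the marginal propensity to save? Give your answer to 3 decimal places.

0.490

Implied spending multiplier k = ΔY/ΔG = 510.2/250 = 2.0408.
Since k = 1/(1 − MPC), MPC = 1 − 1/k = 1 − ΔG/ΔY = 1 − 250/510.2 ≈ 0.510.
MPS = 1 − MPC = 0.490.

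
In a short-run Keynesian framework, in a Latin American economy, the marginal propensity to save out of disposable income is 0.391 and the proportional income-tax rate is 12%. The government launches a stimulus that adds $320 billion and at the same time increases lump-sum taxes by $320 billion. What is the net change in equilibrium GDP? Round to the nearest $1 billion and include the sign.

MPC = 1 − MPS = 1 − 0.391 = 0.609.
Expenditure multiplier = 1/(1 − c(1−t)) = 1/(1 − 0.609×0.88) = 1/0.46408 ≈ 2.155.
ΔG contributes k·ΔG = (+$320 billion) / 0.46408 ≈ +$689.5 billion.
ΔT of +$320 billion changes first-round spending by −c·ΔT = −$194.88 billion, contributing k·(−c·ΔT) = (−$194.88 billion) / 0.46408 ≈ −$419.9 billion.
Net ΔY = k(ΔG − c·ΔT) = (+$125.12 billion) / 0.46408 ≈ +$270 billion.

+$270 billion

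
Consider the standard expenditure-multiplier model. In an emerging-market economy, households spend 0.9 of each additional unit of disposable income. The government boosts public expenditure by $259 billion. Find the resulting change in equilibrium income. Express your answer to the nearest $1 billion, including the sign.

+$2,590 billion

Government-spending multiplier = 1/(1 − MPC) = 1/(1 − 0.9) = 1/0.1 = 10.
ΔY = k × ΔG = (+$259 billion) / 0.1 = +$2,590 billion.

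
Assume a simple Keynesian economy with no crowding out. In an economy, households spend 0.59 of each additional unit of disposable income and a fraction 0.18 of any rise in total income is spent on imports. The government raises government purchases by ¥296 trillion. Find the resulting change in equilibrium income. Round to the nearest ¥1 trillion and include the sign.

+¥502 trillion

Expenditure multiplier = 1/(1 − c + m) = 1/(1 − 0.59 + 0.18) = 1/0.59 ≈ 1.695.
ΔY = k × ΔG = (+¥296 trillion) / 0.59 ≈ +¥502 trillion.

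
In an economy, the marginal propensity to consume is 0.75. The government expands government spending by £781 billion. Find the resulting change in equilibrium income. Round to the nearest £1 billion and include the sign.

Spending multiplier = 1/(1 − MPC) = 1/(1 − 0.75) = 1/0.25 = 4.
ΔY = k × ΔG = (+£781 billion) / 0.25 = +£3,124 billion.

+£3,124 billion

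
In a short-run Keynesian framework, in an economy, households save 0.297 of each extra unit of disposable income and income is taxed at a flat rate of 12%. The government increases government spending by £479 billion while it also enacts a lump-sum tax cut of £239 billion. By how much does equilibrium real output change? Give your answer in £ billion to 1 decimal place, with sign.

+£1,696.6 billion

MPC = 1 − MPS = 1 − 0.297 = 0.703.
Expenditure multiplier = 1/(1 − c(1−t)) = 1/(1 − 0.703×0.88) = 1/0.38136 ≈ 2.622.
ΔG contributes k·ΔG = (+£479 billion) / 0.38136 ≈ +£1,256 billion.
ΔT of −£239 billion changes first-round spending by −c·ΔT = +£168.017 billion, contributing k·(−c·ΔT) = (+£168.017 billion) / 0.38136 ≈ +£440.6 billion.
Net ΔY = k(ΔG − c·ΔT) = (+£647.017 billion) / 0.38136 ≈ +£1,696.6 billion.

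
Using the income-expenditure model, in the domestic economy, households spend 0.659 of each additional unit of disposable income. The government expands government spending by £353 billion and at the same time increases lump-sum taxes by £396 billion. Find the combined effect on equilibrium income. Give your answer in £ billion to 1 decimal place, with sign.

Expenditure multiplier = 1/(1 − MPC) = 1/(1 − 0.659) = 1/0.341 ≈ 2.933.
ΔG contributes k·ΔG = (+£353 billion) / 0.341 ≈ +£1,035.2 billion.
ΔT of +£396 billion changes first-round spending by −c·ΔT = −£260.964 billion, contributing k·(−c·ΔT) = (−£260.964 billion) / 0.341 ≈ −£765.3 billion.
Net ΔY = k(ΔG − c·ΔT) = (+£92.036 billion) / 0.341 ≈ +£269.9 billion.

+£269.9 billion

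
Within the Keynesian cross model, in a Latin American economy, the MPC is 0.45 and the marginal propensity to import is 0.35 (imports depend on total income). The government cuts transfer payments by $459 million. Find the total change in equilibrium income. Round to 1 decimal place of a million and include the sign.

−$229.5 million

The transfer change shifts disposable income by −$459 million, so first-round consumption changes by c·ΔTR = 0.45 × (−$459 million) = −$206.55 million.
Expenditure multiplier = 1/(1 − c + m) = 1/(1 − 0.45 + 0.35) = 1/0.9 ≈ 1.111.
The transfer multiplier is c × k = 0.5, so ΔY = k × (c·ΔTR) = (−$206.55 million) / 0.9 = −$229.5 million.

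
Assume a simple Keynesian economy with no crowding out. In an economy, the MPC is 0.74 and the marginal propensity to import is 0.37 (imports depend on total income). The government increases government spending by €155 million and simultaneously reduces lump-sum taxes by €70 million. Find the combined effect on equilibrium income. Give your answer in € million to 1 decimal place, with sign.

Expenditure multiplier = 1/(1 − c + m) = 1/(1 − 0.74 + 0.37) = 1/0.63 ≈ 1.587.
ΔG contributes k·ΔG = (+€155 million) / 0.63 ≈ +€246 million.
ΔT of −€70 million changes first-round spending by −c·ΔT = +€51.8 million, contributing k·(−c·ΔT) = (+€51.8 million) / 0.63 ≈ +€82.2 million.
Net ΔY = k(ΔG − c·ΔT) = (+€206.8 million) / 0.63 ≈ +€328.3 million.

+€328.3 million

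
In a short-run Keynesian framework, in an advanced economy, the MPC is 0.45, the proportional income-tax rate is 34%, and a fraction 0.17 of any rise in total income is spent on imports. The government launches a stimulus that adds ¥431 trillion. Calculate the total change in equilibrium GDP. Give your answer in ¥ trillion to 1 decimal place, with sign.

+¥493.7 trillion

Expenditure multiplier = 1/(1 − c(1−t) + m) = 1/(1 − 0.45×0.66 + 0.17) = 1/0.873 ≈ 1.145.
ΔY = k × ΔG = (+¥431 trillion) / 0.873 ≈ +¥493.7 trillion.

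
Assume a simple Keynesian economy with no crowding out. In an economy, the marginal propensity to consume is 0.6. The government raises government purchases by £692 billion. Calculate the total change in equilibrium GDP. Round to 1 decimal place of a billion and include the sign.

Expenditure multiplier = 1/(1 − MPC) = 1/(1 − 0.6) = 1/0.4 = 2.5.
ΔY = k × ΔG = (+£692 billion) / 0.4 = +£1,730 billion.

+£1,730.0 billion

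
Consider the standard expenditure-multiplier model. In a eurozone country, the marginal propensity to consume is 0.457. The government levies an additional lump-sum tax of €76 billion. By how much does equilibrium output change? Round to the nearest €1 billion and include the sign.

A lump-sum tax change of +€76 billion shifts disposable income by −€76 billion; first-round consumption changes by −c × ΔT = −0.457 × (+€76 billion) = −€34.732 billion.
Expenditure multiplier = 1/(1 − MPC) = 1/(1 − 0.457) = 1/0.543 ≈ 1.842.
The tax multiplier is −c × k ≈ −0.842, so ΔY = k × (−c·ΔT) = (−€34.732 billion) / 0.543 ≈ −€64 billion.

−€64 billion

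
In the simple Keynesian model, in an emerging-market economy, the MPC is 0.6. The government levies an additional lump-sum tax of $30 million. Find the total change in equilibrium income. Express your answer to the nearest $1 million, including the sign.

A lump-sum tax change of +$30 million shifts disposable income by −$30 million; first-round consumption changes by −c × ΔT = −0.6 × (+$30 million) = −$18 million.
Expenditure multiplier = 1/(1 − MPC) = 1/(1 − 0.6) = 1/0.4 = 2.5.
The tax multiplier is −c × k = −1.5, so ΔY = k × (−c·ΔT) = (−$18 million) / 0.4 = −$45 million.

−$45 million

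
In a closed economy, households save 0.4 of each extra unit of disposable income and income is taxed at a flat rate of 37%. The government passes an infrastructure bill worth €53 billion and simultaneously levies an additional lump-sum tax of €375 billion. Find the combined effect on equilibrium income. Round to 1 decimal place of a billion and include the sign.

MPC = 1 − MPS = 1 − 0.4 = 0.6.
Expenditure multiplier = 1/(1 − c(1−t)) = 1/(1 − 0.6×0.63) = 1/0.622 ≈ 1.608.
ΔG contributes k·ΔG = (+€53 billion) / 0.622 ≈ +€85.2 billion.
ΔT of +€375 billion changes first-round spending by −c·ΔT = −€225 billion, contributing k·(−c·ΔT) = (−€225 billion) / 0.622 ≈ −€361.7 billion.
Net ΔY = k(ΔG − c·ΔT) = (−€172 billion) / 0.622 ≈ −€276.5 billion.

−€276.5 billion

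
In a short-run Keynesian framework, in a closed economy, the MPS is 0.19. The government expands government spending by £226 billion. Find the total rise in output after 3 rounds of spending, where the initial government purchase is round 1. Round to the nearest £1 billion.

£557 billion

MPC = 1 − MPS = 1 − 0.19 = 0.81.
Round 1 adds ΔG = £226 billion; each later round is MPC = 0.81 times the previous.
After 3 rounds: 226 + 183.06 + 148.2786 = ΔG·(1 − c^3)/(1 − c) = 226 × (1 − 0.531441)/0.19 ≈ £557 billion.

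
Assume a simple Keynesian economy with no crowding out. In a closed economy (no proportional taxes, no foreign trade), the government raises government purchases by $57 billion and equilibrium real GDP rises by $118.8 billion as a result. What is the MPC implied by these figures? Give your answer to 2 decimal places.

Implied spending multiplier k = ΔY/ΔG = 118.8/57 ≈ 2.0842.
Since k = 1/(1 − MPC), MPC = 1 − 1/k = 1 − ΔG/ΔY = 1 − 57/118.8 ≈ 0.52.

0.52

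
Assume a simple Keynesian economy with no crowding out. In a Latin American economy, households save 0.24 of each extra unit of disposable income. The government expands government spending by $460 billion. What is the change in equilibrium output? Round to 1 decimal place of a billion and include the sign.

+$1,916.7 billion

MPC = 1 − MPS = 1 − 0.24 = 0.76.
Expenditure multiplier = 1/(1 − MPC) = 1/(1 − 0.76) = 1/0.24 ≈ 4.167.
ΔY = k × ΔG = (+$460 billion) / 0.24 ≈ +$1,916.7 billion.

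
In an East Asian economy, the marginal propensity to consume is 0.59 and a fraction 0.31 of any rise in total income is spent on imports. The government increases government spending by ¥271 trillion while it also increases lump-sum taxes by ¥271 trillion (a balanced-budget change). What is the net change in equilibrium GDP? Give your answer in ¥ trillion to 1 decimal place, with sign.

+¥154.3 trillion

Expenditure multiplier = 1/(1 − c + m) = 1/(1 − 0.59 + 0.31) = 1/0.72 ≈ 1.389.
ΔG contributes k·ΔG = (+¥271 trillion) / 0.72 ≈ +¥376.4 trillion.
ΔT of +¥271 trillion changes first-round spending by −c·ΔT = −¥159.89 trillion, contributing k·(−c·ΔT) = (−¥159.89 trillion) / 0.72 ≈ −¥222.1 trillion.
Net ΔY = k(ΔG − c·ΔT) = (+¥111.11 trillion) / 0.72 ≈ +¥154.3 trillion.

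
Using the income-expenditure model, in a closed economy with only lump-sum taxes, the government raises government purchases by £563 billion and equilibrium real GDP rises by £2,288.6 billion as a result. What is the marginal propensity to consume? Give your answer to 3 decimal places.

Implied spending multiplier k = ΔY/ΔG = 2,288.6/563 ≈ 4.065.
Since k = 1/(1 − MPC), MPC = 1 − 1/k = 1 − ΔG/ΔY = 1 − 563/2,288.6 ≈ 0.754.

0.754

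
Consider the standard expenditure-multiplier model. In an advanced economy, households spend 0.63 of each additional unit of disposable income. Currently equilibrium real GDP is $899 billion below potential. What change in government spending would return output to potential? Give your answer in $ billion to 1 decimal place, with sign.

Spending multiplier = 1/(1 − MPC) = 1/(1 − 0.63) = 1/0.37 ≈ 2.703.
Need ΔY = +$899 billion, so ΔG = ΔY/k = (+$899 billion) × 0.37 ≈ +$332.6 billion.
The government should increase government spending by $332.6 billion.

+$332.6 billion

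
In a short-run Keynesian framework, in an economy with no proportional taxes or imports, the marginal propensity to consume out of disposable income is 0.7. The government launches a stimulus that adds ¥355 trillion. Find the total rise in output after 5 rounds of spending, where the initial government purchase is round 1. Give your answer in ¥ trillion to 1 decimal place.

Round 1 adds ΔG = ¥355 trillion; each later round is MPC = 0.7 times the previous.
After 5 rounds: 355 + 248.5 + 173.95 + 121.765 + 85.2355 = ΔG·(1 − c^5)/(1 − c) = 355 × (1 − 0.16807)/0.3 ≈ ¥984.5 trillion.

¥984.5 trillion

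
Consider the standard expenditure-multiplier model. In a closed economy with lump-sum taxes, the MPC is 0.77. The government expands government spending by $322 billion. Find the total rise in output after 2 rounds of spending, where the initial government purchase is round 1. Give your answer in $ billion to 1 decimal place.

$569.9 billion

Round 1 adds ΔG = $322 billion; each later round is MPC = 0.77 times the previous.
After 2 rounds: 322 + 247.94 = ΔG·(1 − c^2)/(1 − c) = 322 × (1 − 0.5929)/0.23 ≈ $569.9 billion.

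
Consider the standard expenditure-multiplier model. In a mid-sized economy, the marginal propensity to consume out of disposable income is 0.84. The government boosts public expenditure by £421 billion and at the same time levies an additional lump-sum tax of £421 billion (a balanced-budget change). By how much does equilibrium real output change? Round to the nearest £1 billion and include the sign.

Expenditure multiplier = 1/(1 − MPC) = 1/(1 − 0.84) = 1/0.16 = 6.25.
ΔG contributes k·ΔG = (+£421 billion) / 0.16 ≈ +£2,631.3 billion.
ΔT of +£421 billion changes first-round spending by −c·ΔT = −£353.64 billion, contributing k·(−c·ΔT) = (−£353.64 billion) / 0.16 ≈ −£2,210.3 billion.
With ΔG = ΔT and no other leakages, the balanced-budget multiplier is 1, so ΔY = ΔG = +£421 billion.

+£421 billion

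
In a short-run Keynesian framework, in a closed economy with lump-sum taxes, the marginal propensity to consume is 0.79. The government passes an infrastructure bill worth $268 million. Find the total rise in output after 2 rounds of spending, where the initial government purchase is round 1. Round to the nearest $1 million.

Round 1 adds ΔG = $268 million; each later round is MPC = 0.79 times the previous.
After 2 rounds: 268 + 211.72 = ΔG·(1 − c^2)/(1 − c) = 268 × (1 − 0.6241)/0.21 ≈ $480 million.

$480 million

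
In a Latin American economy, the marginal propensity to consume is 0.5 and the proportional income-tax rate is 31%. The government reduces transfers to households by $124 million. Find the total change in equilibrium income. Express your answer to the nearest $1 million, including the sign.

−$95 million

The transfer change shifts disposable income by −$124 million, so first-round consumption changes by c·ΔTR = 0.5 × (−$124 million) = −$62 million.
Expenditure multiplier = 1/(1 − c(1−t)) = 1/(1 − 0.5×0.69) = 1/0.655 ≈ 1.527.
The transfer multiplier is c × k ≈ 0.763, so ΔY = k × (c·ΔTR) = (−$62 million) / 0.655 ≈ −$95 million.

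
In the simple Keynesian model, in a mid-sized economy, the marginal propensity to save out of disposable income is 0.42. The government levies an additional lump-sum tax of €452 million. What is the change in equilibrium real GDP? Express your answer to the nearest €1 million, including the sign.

−€624 million

MPC = 1 − MPS = 1 − 0.42 = 0.58.
A lump-sum tax change of +€452 million shifts disposable income by −€452 million; first-round consumption changes by −c × ΔT = −0.58 × (+€452 million) = −€262.16 million.
Expenditure multiplier = 1/(1 − MPC) = 1/(1 − 0.58) = 1/0.42 ≈ 2.381.
The tax multiplier is −c × k ≈ −1.381, so ΔY = k × (−c·ΔT) = (−€262.16 million) / 0.42 ≈ −€624 million.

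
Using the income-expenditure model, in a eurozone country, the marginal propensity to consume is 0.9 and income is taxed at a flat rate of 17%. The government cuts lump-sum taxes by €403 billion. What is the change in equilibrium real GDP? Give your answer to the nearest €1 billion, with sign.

A lump-sum tax change of −€403 billion shifts disposable income by +€403 billion; first-round consumption changes by −c × ΔT = −0.9 × (−€403 billion) = +€362.7 billion.
Expenditure multiplier = 1/(1 − c(1−t)) = 1/(1 − 0.9×0.83) = 1/0.253 ≈ 3.953.
The tax multiplier is −c × k ≈ −3.557, so ΔY = k × (−c·ΔT) = (+€362.7 billion) / 0.253 ≈ +€1,434 billion.

+€1,434 billion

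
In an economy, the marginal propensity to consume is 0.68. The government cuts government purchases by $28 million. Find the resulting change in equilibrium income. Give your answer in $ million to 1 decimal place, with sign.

Spending multiplier = 1/(1 − MPC) = 1/(1 − 0.68) = 1/0.32 = 3.125.
ΔY = k × ΔG = (−$28 million) / 0.32 = −$87.5 million.

−$87.5 million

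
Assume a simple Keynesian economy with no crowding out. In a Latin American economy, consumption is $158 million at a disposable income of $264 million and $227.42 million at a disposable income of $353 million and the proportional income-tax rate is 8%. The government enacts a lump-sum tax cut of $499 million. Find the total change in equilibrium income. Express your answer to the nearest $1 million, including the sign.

MPC = ΔC/ΔYd = (227.42 − 158)/(353 − 264) = 69.42/89 = 0.78.
A lump-sum tax change of −$499 million shifts disposable income by +$499 million; first-round consumption changes by −c × ΔT = −0.78 × (−$499 million) = +$389.22 million.
Expenditure multiplier = 1/(1 − c(1−t)) = 1/(1 − 0.78×0.92) = 1/0.2824 ≈ 3.541.
The tax multiplier is −c × k ≈ −2.762, so ΔY = k × (−c·ΔT) = (+$389.22 million) / 0.2824 ≈ +$1,378 million.

+$1,378 million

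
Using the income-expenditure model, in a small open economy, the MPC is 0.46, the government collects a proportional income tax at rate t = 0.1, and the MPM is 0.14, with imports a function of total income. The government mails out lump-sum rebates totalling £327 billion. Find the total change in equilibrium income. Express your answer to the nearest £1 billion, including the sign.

A lump-sum tax change of −£327 billion shifts disposable income by +£327 billion; first-round consumption changes by −c × ΔT = −0.46 × (−£327 billion) = +£150.42 billion.
Expenditure multiplier = 1/(1 − c(1−t) + m) = 1/(1 − 0.46×0.9 + 0.14) = 1/0.726 ≈ 1.377.
The tax multiplier is −c × k ≈ −0.634, so ΔY = k × (−c·ΔT) = (+£150.42 billion) / 0.726 ≈ +£207 billion.

+£207 billion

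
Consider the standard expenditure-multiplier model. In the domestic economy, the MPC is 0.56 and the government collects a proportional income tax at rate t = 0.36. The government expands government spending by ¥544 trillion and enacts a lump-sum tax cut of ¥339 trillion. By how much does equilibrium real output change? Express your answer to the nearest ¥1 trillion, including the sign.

Expenditure multiplier = 1/(1 − c(1−t)) = 1/(1 − 0.56×0.64) = 1/0.6416 ≈ 1.559.
ΔG contributes k·ΔG = (+¥544 trillion) / 0.6416 ≈ +¥847.9 trillion.
ΔT of −¥339 trillion changes first-round spending by −c·ΔT = +¥189.84 trillion, contributing k·(−c·ΔT) = (+¥189.84 trillion) / 0.6416 ≈ +¥295.9 trillion.
Net ΔY = k(ΔG − c·ΔT) = (+¥733.84 trillion) / 0.6416 ≈ +¥1,144 trillion.

+¥1,144 trillion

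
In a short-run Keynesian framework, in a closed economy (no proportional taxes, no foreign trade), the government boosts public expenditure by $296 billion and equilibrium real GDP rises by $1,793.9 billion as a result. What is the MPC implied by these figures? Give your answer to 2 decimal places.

Implied spending multiplier k = ΔY/ΔG = 1,793.9/296 ≈ 6.0605.
Since k = 1/(1 − MPC), MPC = 1 − 1/k = 1 − ΔG/ΔY = 1 − 296/1,793.9 ≈ 0.83.

0.83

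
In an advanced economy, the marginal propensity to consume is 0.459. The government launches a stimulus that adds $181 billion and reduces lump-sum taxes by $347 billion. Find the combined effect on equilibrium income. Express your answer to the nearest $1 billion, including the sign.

+$629 billion

Expenditure multiplier = 1/(1 − MPC) = 1/(1 − 0.459) = 1/0.541 ≈ 1.848.
ΔG contributes k·ΔG = (+$181 billion) / 0.541 ≈ +$334.6 billion.
ΔT of −$347 billion changes first-round spending by −c·ΔT = +$159.273 billion, contributing k·(−c·ΔT) = (+$159.273 billion) / 0.541 ≈ +$294.4 billion.
Net ΔY = k(ΔG − c·ΔT) = (+$340.273 billion) / 0.541 ≈ +$629 billion.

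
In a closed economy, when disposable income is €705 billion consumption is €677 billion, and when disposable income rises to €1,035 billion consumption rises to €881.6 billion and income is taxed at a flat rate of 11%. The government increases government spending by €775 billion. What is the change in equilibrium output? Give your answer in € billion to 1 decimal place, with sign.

+€1,729.1 billion

MPC = ΔC/ΔYd = (881.6 − 677)/(1,035 − 705) = 204.6/330 = 0.62.
Government-spending multiplier = 1/(1 − c(1−t)) = 1/(1 − 0.62×0.89) = 1/0.4482 ≈ 2.231.
ΔY = k × ΔG = (+€775 billion) / 0.4482 ≈ +€1,729.1 billion.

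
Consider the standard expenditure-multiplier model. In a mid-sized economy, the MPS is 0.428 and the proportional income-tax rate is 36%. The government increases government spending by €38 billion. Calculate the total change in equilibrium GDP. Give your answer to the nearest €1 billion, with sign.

+€60 billion

MPC = 1 − MPS = 1 − 0.428 = 0.572.
Expenditure multiplier = 1/(1 − c(1−t)) = 1/(1 − 0.572×0.64) = 1/0.63392 ≈ 1.577.
ΔY = k × ΔG = (+€38 billion) / 0.63392 ≈ +€60 billion.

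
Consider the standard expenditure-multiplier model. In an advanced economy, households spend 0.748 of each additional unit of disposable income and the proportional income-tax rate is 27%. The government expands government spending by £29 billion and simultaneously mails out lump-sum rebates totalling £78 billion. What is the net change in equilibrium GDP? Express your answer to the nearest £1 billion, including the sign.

Expenditure multiplier = 1/(1 − c(1−t)) = 1/(1 − 0.748×0.73) = 1/0.45396 ≈ 2.203.
ΔG contributes k·ΔG = (+£29 billion) / 0.45396 ≈ +£63.9 billion.
ΔT of −£78 billion changes first-round spending by −c·ΔT = +£58.344 billion, contributing k·(−c·ΔT) = (+£58.344 billion) / 0.45396 ≈ +£128.5 billion.
Net ΔY = k(ΔG − c·ΔT) = (+£87.344 billion) / 0.45396 ≈ +£192 billion.

+£192 billion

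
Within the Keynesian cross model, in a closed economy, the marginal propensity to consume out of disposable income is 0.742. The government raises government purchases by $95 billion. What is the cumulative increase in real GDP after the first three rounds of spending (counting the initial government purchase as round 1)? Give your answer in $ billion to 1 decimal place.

$217.8 billion

Round 1 adds ΔG = $95 billion; each later round is MPC = 0.742 times the previous.
After 3 rounds: 95 + 70.49 + 52.30358 = ΔG·(1 − c^3)/(1 − c) = 95 × (1 − 0.408518488)/0.258 ≈ $217.8 billion.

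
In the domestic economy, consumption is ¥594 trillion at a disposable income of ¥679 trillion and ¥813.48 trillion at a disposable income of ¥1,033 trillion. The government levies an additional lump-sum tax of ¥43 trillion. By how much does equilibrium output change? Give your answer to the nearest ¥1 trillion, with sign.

−¥70 trillion

MPC = ΔC/ΔYd = (813.48 − 594)/(1,033 − 679) = 219.48/354 = 0.62.
A lump-sum tax change of +¥43 trillion shifts disposable income by −¥43 trillion; first-round consumption changes by −c × ΔT = −0.62 × (+¥43 trillion) = −¥26.66 trillion.
Expenditure multiplier = 1/(1 − MPC) = 1/(1 − 0.62) = 1/0.38 ≈ 2.632.
The tax multiplier is −c × k ≈ −1.632, so ΔY = k × (−c·ΔT) = (−¥26.66 trillion) / 0.38 ≈ −¥70 trillion.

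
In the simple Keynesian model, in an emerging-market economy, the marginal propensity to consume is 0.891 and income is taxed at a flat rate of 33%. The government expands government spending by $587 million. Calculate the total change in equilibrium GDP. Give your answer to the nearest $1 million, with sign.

Government-spending multiplier = 1/(1 − c(1−t)) = 1/(1 − 0.891×0.67) = 1/0.40303 ≈ 2.481.
ΔY = k × ΔG = (+$587 million) / 0.40303 ≈ +$1,456 million.

+$1,456 million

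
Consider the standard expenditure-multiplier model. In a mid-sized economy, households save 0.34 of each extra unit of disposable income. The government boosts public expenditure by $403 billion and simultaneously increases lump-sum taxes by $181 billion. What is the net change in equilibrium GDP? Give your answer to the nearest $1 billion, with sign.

MPC = 1 − MPS = 1 − 0.34 = 0.66.
Expenditure multiplier = 1/(1 − MPC) = 1/(1 − 0.66) = 1/0.34 ≈ 2.941.
ΔG contributes k·ΔG = (+$403 billion) / 0.34 ≈ +$1,185.3 billion.
ΔT of +$181 billion changes first-round spending by −c·ΔT = −$119.46 billion, contributing k·(−c·ΔT) = (−$119.46 billion) / 0.34 ≈ −$351.4 billion.
Net ΔY = k(ΔG − c·ΔT) = (+$283.54 billion) / 0.34 ≈ +$834 billion.

+$834 billion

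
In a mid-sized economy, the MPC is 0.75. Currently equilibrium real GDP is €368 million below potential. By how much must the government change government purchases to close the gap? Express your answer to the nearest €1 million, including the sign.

Spending multiplier = 1/(1 − MPC) = 1/(1 − 0.75) = 1/0.25 = 4.
Need ΔY = +€368 million, so ΔG = ΔY/k = (+€368 million) × 0.25 = +€92 million.
The government should increase government purchases by €92 million.

+€92 million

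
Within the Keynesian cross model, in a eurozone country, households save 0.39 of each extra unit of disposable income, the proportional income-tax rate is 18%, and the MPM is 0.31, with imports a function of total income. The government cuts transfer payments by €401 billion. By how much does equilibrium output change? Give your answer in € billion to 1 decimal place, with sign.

−€302.1 billion

MPC = 1 − MPS = 1 − 0.39 = 0.61.
The transfer change shifts disposable income by −€401 billion, so first-round consumption changes by c·ΔTR = 0.61 × (−€401 billion) = −€244.61 billion.
Expenditure multiplier = 1/(1 − c(1−t) + m) = 1/(1 − 0.61×0.82 + 0.31) = 1/0.8098 ≈ 1.235.
The transfer multiplier is c × k ≈ 0.753, so ΔY = k × (c·ΔTR) = (−€244.61 billion) / 0.8098 ≈ −€302.1 billion.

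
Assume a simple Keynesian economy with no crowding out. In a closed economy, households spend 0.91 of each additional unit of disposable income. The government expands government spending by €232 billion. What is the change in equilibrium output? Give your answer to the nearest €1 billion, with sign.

Government-spending multiplier = 1/(1 − MPC) = 1/(1 − 0.91) = 1/0.09 ≈ 11.111.
ΔY = k × ΔG = (+€232 billion) / 0.09 ≈ +€2,578 billion.

+€2,578 billion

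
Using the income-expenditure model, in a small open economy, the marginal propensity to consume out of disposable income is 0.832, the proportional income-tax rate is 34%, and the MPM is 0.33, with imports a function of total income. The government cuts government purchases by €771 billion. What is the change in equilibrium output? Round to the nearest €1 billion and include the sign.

Spending multiplier = 1/(1 − c(1−t) + m) = 1/(1 − 0.832×0.66 + 0.33) = 1/0.78088 ≈ 1.281.
ΔY = k × ΔG = (−€771 billion) / 0.78088 ≈ −€987 billion.

−€987 billion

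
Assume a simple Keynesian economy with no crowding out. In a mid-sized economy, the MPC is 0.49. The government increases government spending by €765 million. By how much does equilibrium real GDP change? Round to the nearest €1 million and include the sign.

+€1,500 million

Government-spending multiplier = 1/(1 − MPC) = 1/(1 − 0.49) = 1/0.51 ≈ 1.961.
ΔY = k × ΔG = (+€765 million) / 0.51 = +€1,500 million.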